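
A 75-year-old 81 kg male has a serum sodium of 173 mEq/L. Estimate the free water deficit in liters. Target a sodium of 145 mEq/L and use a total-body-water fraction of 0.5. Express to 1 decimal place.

TBW = 0.5 · 81 = 40.5 L
Free water deficit = TBW · (Na/145 − 1)
= 40.5 · (173/145 − 1)
= 40.5 · 0.1931
= 7.82 L

7.8 L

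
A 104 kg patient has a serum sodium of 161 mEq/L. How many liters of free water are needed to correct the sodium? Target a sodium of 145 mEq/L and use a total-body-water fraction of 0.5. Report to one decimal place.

TBW = 0.5 · 104 = 52 L
Free water deficit = TBW · (Na/145 − 1)
= 52 · (161/145 − 1)
= 52 · 0.1103
= 5.74 L

5.7 L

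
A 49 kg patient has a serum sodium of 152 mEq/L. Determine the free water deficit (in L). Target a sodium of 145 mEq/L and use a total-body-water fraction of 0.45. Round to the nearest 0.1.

TBW = 0.45 · 49 = 22.05 L
Free water deficit = TBW · (Na/145 − 1)
= 22.05 · (152/145 − 1)
= 22.05 · 0.0483
= 1.07 L

1.1 L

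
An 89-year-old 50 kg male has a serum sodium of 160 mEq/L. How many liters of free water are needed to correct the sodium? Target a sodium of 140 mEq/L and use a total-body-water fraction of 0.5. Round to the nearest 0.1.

3.6 L

TBW = 0.5 · 50 = 25 L
Free water deficit = TBW · (Na/140 − 1)
= 25 · (160/140 − 1)
= 25 · 0.1429
= 3.57 L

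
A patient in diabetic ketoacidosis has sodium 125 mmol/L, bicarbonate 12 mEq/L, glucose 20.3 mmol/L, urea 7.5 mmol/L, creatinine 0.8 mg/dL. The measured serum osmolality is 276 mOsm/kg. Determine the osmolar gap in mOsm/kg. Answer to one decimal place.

Calculated osmolality = 2·Na + glucose + urea
= 2·125 + 20.3 + 7.5
= 250 + 20.30 + 7.50
= 277.8 mOsm/kg ≈ 277.8 mOsm/kg
Osmolar gap = measured − calculated = 276 − 277.8 = -1.8 mOsm/kg

-1.8 mOsm/kg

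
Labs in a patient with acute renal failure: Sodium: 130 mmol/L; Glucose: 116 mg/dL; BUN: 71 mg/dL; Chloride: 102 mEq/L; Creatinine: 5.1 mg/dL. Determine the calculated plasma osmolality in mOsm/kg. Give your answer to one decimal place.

291.8 mOsm/kg

Calculated osmolality = 2·Na + glucose/18 + BUN/2.8
= 2·130 + 116/18 + 71/2.8
= 260 + 6.44 + 25.36
= 291.8 mOsm/kg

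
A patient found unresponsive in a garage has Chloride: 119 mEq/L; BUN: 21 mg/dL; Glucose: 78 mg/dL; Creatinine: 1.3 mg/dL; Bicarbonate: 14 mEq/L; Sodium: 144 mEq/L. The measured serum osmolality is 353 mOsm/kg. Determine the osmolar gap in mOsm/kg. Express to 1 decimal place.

53.2 mOsm/kg

Calculated osmolality = 2·Na + glucose/18 + BUN/2.8
= 2·144 + 78/18 + 21/2.8
= 288 + 4.33 + 7.50
= 299.83 mOsm/kg ≈ 299.8 mOsm/kg
Osmolar gap = measured − calculated = 353 − 299.8 = 53.2 mOsm/kg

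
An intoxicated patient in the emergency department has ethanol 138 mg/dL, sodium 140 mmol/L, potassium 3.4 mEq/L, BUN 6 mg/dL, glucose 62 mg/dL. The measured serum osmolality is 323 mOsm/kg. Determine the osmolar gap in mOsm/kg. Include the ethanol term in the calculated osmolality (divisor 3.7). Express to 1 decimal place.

0.1 mOsm/kg

Calculated osmolality = 2·Na + glucose/18 + BUN/2.8 + ethanol/3.7
= 2·140 + 62/18 + 6/2.8 + 138/3.7
= 280 + 3.44 + 2.14 + 37.30
= 322.88 mOsm/kg ≈ 322.9 mOsm/kg
Osmolar gap = measured − calculated = 323 − 322.9 = 0.1 mOsm/kg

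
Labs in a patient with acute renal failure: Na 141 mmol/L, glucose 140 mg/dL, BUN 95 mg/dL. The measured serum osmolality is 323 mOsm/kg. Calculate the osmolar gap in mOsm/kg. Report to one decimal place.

Calculated osmolality = 2·Na + glucose/18 + BUN/2.8
= 2·141 + 140/18 + 95/2.8
= 282 + 7.78 + 33.93
= 323.71 mOsm/kg ≈ 323.7 mOsm/kg
Osmolar gap = measured − calculated = 323 − 323.7 = -0.7 mOsm/kg

-0.7 mOsm/kg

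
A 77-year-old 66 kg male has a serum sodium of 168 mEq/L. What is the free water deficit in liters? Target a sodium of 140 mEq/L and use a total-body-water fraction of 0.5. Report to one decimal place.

TBW = 0.5 · 66 = 33 L
Free water deficit = TBW · (Na/140 − 1)
= 33 · (168/140 − 1)
= 33 · 0.2
= 6.6 L

6.6 L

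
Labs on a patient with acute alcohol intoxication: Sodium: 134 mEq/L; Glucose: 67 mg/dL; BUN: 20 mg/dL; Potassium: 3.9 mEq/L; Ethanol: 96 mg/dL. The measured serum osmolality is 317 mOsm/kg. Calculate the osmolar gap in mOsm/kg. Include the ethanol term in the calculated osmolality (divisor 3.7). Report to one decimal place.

Calculated osmolality = 2·Na + glucose/18 + BUN/2.8 + ethanol/3.7
= 2·134 + 67/18 + 20/2.8 + 96/3.7
= 268 + 3.72 + 7.14 + 25.95
= 304.81 mOsm/kg ≈ 304.8 mOsm/kg
Osmolar gap = measured − calculated = 317 − 304.8 = 12.2 mOsm/kg

12.2 mOsm/kg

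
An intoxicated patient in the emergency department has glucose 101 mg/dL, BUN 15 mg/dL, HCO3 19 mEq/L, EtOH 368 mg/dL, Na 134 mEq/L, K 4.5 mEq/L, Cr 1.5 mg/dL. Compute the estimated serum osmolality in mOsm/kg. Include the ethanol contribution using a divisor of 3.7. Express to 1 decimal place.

Calculated osmolality = 2·Na + glucose/18 + BUN/2.8 + ethanol/3.7
= 2·134 + 101/18 + 15/2.8 + 368/3.7
= 268 + 5.61 + 5.36 + 99.46
= 378.43 mOsm/kg

378.4 mOsm/kg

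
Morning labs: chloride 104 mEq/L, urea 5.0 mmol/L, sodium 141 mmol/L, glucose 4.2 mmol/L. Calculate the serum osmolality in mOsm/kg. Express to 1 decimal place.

291.2 mOsm/kg

Calculated osmolality = 2·Na + glucose + urea
= 2·141 + 4.2 + 5
= 282 + 4.20 + 5
= 291.2 mOsm/kg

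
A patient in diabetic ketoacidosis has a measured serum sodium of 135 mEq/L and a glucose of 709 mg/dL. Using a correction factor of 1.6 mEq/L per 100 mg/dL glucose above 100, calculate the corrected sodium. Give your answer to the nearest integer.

Corrected Na = measured Na + 1.6 · (glucose − 100)/100
= 135 + 1.6 · (709 − 100)/100
= 135 + 9.7
= 144.7 mEq/L

145 mEq/L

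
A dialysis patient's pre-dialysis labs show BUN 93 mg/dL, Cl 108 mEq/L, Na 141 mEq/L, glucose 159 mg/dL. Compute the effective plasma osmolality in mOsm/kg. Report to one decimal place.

Effective osmolality excludes urea (freely permeant across cell membranes):
2·Na + glucose/18
= 2·141 + 159/18
= 282 + 8.83
= 290.83 mOsm/kg

290.8 mOsm/kg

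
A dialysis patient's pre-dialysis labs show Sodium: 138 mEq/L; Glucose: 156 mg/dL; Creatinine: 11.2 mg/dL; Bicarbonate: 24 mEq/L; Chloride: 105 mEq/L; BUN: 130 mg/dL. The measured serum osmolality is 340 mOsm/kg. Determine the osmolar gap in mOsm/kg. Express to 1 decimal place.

Calculated osmolality = 2·Na + glucose/18 + BUN/2.8
= 2·138 + 156/18 + 130/2.8
= 276 + 8.67 + 46.43
= 331.1 mOsm/kg ≈ 331.1 mOsm/kg
Osmolar gap = measured − calculated = 340 − 331.1 = 8.9 mOsm/kg

8.9 mOsm/kg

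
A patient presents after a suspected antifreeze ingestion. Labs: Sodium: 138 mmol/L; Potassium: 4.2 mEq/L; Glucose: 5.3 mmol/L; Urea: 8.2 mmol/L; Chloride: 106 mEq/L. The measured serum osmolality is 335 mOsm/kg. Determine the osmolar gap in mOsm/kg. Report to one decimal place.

45.5 mOsm/kg

Calculated osmolality = 2·Na + glucose + urea
= 2·138 + 5.3 + 8.2
= 276 + 5.30 + 8.20
= 289.5 mOsm/kg ≈ 289.5 mOsm/kg
Osmolar gap = measured − calculated = 335 − 289.5 = 45.5 mOsm/kg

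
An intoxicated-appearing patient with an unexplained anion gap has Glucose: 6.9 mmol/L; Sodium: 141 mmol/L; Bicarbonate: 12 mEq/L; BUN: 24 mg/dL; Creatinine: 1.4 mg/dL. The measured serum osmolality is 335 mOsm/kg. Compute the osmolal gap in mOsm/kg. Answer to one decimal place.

Calculated osmolality = 2·Na + glucose + BUN/2.8
= 2·141 + 6.9 + 24/2.8
= 282 + 6.90 + 8.57
= 297.47 mOsm/kg ≈ 297.5 mOsm/kg
Osmolar gap = measured − calculated = 335 − 297.5 = 37.5 mOsm/kg

37.5 mOsm/kg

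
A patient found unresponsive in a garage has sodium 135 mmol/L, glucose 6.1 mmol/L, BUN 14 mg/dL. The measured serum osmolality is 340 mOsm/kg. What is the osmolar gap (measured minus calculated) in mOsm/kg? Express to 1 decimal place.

58.9 mOsm/kg

Calculated osmolality = 2·Na + glucose + BUN/2.8
= 2·135 + 6.1 + 14/2.8
= 270 + 6.10 + 5
= 281.1 mOsm/kg ≈ 281.1 mOsm/kg
Osmolar gap = measured − calculated = 340 − 281.1 = 58.9 mOsm/kg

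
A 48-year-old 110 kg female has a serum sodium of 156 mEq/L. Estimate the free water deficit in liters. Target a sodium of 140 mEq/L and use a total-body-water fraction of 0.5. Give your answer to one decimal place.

TBW = 0.5 · 110 = 55 L
Free water deficit = TBW · (Na/140 − 1)
= 55 · (156/140 − 1)
= 55 · 0.1143
= 6.29 L

6.3 L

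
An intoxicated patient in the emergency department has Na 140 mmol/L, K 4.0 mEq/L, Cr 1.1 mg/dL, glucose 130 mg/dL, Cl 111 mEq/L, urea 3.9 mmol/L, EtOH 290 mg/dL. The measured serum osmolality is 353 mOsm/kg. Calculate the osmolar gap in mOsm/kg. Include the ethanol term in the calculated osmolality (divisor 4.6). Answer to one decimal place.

-1.2 mOsm/kg

Calculated osmolality = 2·Na + glucose/18 + urea + ethanol/4.6
= 2·140 + 130/18 + 3.9 + 290/4.6
= 280 + 7.22 + 3.90 + 63.04
= 354.16 mOsm/kg ≈ 354.2 mOsm/kg
Osmolar gap = measured − calculated = 353 − 354.2 = -1.2 mOsm/kg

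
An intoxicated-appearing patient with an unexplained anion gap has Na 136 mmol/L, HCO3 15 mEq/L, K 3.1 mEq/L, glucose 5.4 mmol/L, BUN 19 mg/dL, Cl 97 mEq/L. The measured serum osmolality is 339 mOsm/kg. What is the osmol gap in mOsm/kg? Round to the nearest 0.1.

54.8 mOsm/kg

Calculated osmolality = 2·Na + glucose + BUN/2.8
= 2·136 + 5.4 + 19/2.8
= 272 + 5.40 + 6.79
= 284.19 mOsm/kg ≈ 284.2 mOsm/kg
Osmolar gap = measured − calculated = 339 − 284.2 = 54.8 mOsm/kg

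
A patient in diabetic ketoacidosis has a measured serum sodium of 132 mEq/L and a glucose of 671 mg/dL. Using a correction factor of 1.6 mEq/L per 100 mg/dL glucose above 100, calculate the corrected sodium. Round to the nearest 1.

Corrected Na = measured Na + 1.6 · (glucose − 100)/100
= 132 + 1.6 · (671 − 100)/100
= 132 + 9.1
= 141.1 mEq/L

141 mEq/L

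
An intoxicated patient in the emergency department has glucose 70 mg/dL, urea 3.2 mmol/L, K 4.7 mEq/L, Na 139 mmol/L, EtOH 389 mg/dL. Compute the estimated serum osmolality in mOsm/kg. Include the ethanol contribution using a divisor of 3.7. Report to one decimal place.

390.2 mOsm/kg

Calculated osmolality = 2·Na + glucose/18 + urea + ethanol/3.7
= 2·139 + 70/18 + 3.2 + 389/3.7
= 278 + 3.89 + 3.20 + 105.14
= 390.23 mOsm/kg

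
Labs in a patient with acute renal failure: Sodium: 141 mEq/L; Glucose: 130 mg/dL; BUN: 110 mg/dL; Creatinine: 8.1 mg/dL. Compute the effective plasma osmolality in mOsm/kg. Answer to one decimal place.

289.2 mOsm/kg

Effective osmolality excludes urea (freely permeant across cell membranes):
2·Na + glucose/18
= 2·141 + 130/18
= 282 + 7.22
= 289.22 mOsm/kg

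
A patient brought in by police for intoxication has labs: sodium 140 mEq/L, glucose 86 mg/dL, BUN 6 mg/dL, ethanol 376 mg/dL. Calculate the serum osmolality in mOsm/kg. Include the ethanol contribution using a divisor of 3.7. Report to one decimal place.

388.5 mOsm/kg

Calculated osmolality = 2·Na + glucose/18 + BUN/2.8 + ethanol/3.7
= 2·140 + 86/18 + 6/2.8 + 376/3.7
= 280 + 4.78 + 2.14 + 101.62
= 388.54 mOsm/kg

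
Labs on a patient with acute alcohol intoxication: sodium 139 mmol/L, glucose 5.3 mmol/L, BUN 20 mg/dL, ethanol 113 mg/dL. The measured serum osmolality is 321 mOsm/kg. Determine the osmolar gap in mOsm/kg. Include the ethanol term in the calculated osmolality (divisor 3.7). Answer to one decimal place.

0.0 mOsm/kg

Calculated osmolality = 2·Na + glucose + BUN/2.8 + ethanol/3.7
= 2·139 + 5.3 + 20/2.8 + 113/3.7
= 278 + 5.30 + 7.14 + 30.54
= 320.98 mOsm/kg ≈ 321.0 mOsm/kg
Osmolar gap = measured − calculated = 321 − 321.0 = 0.0 mOsm/kg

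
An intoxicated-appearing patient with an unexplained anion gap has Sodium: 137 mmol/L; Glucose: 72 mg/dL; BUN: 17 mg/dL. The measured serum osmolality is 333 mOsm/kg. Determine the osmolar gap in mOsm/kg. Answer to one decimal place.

48.9 mOsm/kg

Calculated osmolality = 2·Na + glucose/18 + BUN/2.8
= 2·137 + 72/18 + 17/2.8
= 274 + 4 + 6.07
= 284.07 mOsm/kg ≈ 284.1 mOsm/kg
Osmolar gap = measured − calculated = 333 − 284.1 = 48.9 mOsm/kg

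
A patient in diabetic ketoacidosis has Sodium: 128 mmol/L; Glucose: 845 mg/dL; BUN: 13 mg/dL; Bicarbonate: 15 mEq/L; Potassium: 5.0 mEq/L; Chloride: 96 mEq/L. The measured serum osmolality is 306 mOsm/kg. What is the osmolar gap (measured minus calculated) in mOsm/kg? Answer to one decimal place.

-1.6 mOsm/kg

Calculated osmolality = 2·Na + glucose/18 + BUN/2.8
= 2·128 + 845/18 + 13/2.8
= 256 + 46.94 + 4.64
= 307.58 mOsm/kg ≈ 307.6 mOsm/kg
Osmolar gap = measured − calculated = 306 − 307.6 = -1.6 mOsm/kg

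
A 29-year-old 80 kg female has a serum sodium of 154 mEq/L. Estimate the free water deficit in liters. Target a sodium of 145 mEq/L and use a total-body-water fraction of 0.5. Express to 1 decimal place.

TBW = 0.5 · 80 = 40 L
Free water deficit = TBW · (Na/145 − 1)
= 40 · (154/145 − 1)
= 40 · 0.0621
= 2.48 L

2.5 L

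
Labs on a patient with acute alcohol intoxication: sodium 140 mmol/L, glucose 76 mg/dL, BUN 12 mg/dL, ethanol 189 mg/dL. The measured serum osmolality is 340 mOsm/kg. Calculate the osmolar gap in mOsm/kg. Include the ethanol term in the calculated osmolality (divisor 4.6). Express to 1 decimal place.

Calculated osmolality = 2·Na + glucose/18 + BUN/2.8 + ethanol/4.6
= 2·140 + 76/18 + 12/2.8 + 189/4.6
= 280 + 4.22 + 4.29 + 41.09
= 329.6 mOsm/kg ≈ 329.6 mOsm/kg
Osmolar gap = measured − calculated = 340 − 329.6 = 10.4 mOsm/kg

10.4 mOsm/kg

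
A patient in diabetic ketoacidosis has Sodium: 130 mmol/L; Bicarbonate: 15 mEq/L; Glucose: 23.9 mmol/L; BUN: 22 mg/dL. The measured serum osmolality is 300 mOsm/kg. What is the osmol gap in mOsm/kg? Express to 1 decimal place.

Calculated osmolality = 2·Na + glucose + BUN/2.8
= 2·130 + 23.9 + 22/2.8
= 260 + 23.90 + 7.86
= 291.76 mOsm/kg ≈ 291.8 mOsm/kg
Osmolar gap = measured − calculated = 300 − 291.8 = 8.2 mOsm/kg

8.2 mOsm/kg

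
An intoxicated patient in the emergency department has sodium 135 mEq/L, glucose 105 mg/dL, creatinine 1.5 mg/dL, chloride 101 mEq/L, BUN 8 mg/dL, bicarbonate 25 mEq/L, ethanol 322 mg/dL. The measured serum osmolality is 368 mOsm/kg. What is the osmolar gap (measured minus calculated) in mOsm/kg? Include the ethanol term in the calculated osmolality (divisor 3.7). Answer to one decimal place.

2.3 mOsm/kg

Calculated osmolality = 2·Na + glucose/18 + BUN/2.8 + ethanol/3.7
= 2·135 + 105/18 + 8/2.8 + 322/3.7
= 270 + 5.83 + 2.86 + 87.03
= 365.72 mOsm/kg ≈ 365.7 mOsm/kg
Osmolar gap = measured − calculated = 368 − 365.7 = 2.3 mOsm/kg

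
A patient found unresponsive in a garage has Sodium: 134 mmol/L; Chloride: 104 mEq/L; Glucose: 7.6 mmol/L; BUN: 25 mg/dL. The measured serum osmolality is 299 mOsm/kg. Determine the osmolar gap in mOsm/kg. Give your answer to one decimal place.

Calculated osmolality = 2·Na + glucose + BUN/2.8
= 2·134 + 7.6 + 25/2.8
= 268 + 7.60 + 8.93
= 284.53 mOsm/kg ≈ 284.5 mOsm/kg
Osmolar gap = measured − calculated = 299 − 284.5 = 14.5 mOsm/kg

14.5 mOsm/kg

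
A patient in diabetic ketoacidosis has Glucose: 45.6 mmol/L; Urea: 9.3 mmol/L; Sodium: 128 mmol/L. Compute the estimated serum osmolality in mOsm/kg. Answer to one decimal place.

Calculated osmolality = 2·Na + glucose + urea
= 2·128 + 45.6 + 9.3
= 256 + 45.60 + 9.30
= 310.9 mOsm/kg

310.9 mOsm/kg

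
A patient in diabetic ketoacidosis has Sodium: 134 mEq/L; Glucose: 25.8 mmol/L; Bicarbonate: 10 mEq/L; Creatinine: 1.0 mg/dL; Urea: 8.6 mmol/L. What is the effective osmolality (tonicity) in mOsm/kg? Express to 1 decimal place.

293.8 mOsm/kg

Effective osmolality excludes urea (freely permeant across cell membranes):
2·Na + glucose
= 2·134 + 25.8
= 268 + 25.8
= 293.8 mOsm/kg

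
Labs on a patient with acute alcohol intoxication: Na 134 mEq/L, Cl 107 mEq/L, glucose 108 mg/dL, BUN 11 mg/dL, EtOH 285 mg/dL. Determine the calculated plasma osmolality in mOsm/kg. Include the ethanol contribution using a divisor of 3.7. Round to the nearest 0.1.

355.0 mOsm/kg

Calculated osmolality = 2·Na + glucose/18 + BUN/2.8 + ethanol/3.7
= 2·134 + 108/18 + 11/2.8 + 285/3.7
= 268 + 6 + 3.93 + 77.03
= 354.96 mOsm/kg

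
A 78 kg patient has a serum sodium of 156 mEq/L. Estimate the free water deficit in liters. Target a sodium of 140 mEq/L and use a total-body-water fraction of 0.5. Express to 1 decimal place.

TBW = 0.5 · 78 = 39 L
Free water deficit = TBW · (Na/140 − 1)
= 39 · (156/140 − 1)
= 39 · 0.1143
= 4.46 L

4.5 L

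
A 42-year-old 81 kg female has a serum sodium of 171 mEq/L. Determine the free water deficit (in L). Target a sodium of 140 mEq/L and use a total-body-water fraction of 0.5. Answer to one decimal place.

9.0 L

TBW = 0.5 · 81 = 40.5 L
Free water deficit = TBW · (Na/140 − 1)
= 40.5 · (171/140 − 1)
= 40.5 · 0.2214
= 8.97 L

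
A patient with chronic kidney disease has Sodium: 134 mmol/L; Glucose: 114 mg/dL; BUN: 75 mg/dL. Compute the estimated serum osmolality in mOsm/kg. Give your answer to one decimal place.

Calculated osmolality = 2·Na + glucose/18 + BUN/2.8
= 2·134 + 114/18 + 75/2.8
= 268 + 6.33 + 26.79
= 301.12 mOsm/kg

301.1 mOsm/kg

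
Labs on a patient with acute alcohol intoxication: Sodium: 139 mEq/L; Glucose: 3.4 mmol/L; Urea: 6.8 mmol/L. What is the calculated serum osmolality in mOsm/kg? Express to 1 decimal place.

288.2 mOsm/kg

Calculated osmolality = 2·Na + glucose + urea
= 2·139 + 3.4 + 6.8
= 278 + 3.40 + 6.80
= 288.2 mOsm/kg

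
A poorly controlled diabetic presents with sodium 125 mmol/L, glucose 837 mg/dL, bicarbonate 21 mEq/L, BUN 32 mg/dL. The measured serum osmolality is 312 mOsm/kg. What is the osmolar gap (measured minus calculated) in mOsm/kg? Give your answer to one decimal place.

Calculated osmolality = 2·Na + glucose/18 + BUN/2.8
= 2·125 + 837/18 + 32/2.8
= 250 + 46.50 + 11.43
= 307.93 mOsm/kg ≈ 307.9 mOsm/kg
Osmolar gap = measured − calculated = 312 − 307.9 = 4.1 mOsm/kg

4.1 mOsm/kg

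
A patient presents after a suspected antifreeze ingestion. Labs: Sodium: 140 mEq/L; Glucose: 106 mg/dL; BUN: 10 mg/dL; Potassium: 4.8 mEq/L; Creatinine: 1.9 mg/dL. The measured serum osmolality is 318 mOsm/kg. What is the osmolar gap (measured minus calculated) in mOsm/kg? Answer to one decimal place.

28.5 mOsm/kg

Calculated osmolality = 2·Na + glucose/18 + BUN/2.8
= 2·140 + 106/18 + 10/2.8
= 280 + 5.89 + 3.57
= 289.46 mOsm/kg ≈ 289.5 mOsm/kg
Osmolar gap = measured − calculated = 318 − 289.5 = 28.5 mOsm/kg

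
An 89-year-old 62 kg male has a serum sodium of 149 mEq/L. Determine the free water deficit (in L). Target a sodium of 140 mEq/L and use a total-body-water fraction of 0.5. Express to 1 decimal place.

2.0 L

TBW = 0.5 · 62 = 31 L
Free water deficit = TBW · (Na/140 − 1)
= 31 · (149/140 − 1)
= 31 · 0.0643
= 1.99 L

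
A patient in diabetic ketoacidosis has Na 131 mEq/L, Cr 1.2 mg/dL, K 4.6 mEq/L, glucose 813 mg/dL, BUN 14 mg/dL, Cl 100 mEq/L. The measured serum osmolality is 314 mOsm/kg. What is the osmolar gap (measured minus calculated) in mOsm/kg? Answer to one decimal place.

1.8 mOsm/kg

Calculated osmolality = 2·Na + glucose/18 + BUN/2.8
= 2·131 + 813/18 + 14/2.8
= 262 + 45.17 + 5
= 312.17 mOsm/kg ≈ 312.2 mOsm/kg
Osmolar gap = measured − calculated = 314 − 312.2 = 1.8 mOsm/kg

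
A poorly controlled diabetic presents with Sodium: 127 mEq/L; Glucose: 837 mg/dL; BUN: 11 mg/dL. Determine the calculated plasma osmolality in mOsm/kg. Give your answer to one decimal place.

Calculated osmolality = 2·Na + glucose/18 + BUN/2.8
= 2·127 + 837/18 + 11/2.8
= 254 + 46.50 + 3.93
= 304.43 mOsm/kg

304.4 mOsm/kg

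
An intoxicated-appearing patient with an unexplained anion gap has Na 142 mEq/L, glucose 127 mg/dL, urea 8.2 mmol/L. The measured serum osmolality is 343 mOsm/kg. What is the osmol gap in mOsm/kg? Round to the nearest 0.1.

Calculated osmolality = 2·Na + glucose/18 + urea
= 2·142 + 127/18 + 8.2
= 284 + 7.06 + 8.20
= 299.26 mOsm/kg ≈ 299.3 mOsm/kg
Osmolar gap = measured − calculated = 343 − 299.3 = 43.7 mOsm/kg

43.7 mOsm/kg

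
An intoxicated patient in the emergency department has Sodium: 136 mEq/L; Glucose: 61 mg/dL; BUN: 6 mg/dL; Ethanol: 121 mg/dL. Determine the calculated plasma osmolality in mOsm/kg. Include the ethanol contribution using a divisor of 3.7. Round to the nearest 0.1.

Calculated osmolality = 2·Na + glucose/18 + BUN/2.8 + ethanol/3.7
= 2·136 + 61/18 + 6/2.8 + 121/3.7
= 272 + 3.39 + 2.14 + 32.70
= 310.23 mOsm/kg

310.2 mOsm/kg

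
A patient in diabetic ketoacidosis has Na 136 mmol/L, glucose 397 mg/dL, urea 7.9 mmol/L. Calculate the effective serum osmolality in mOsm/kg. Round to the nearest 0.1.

Effective osmolality excludes urea (freely permeant across cell membranes):
2·Na + glucose/18
= 2·136 + 397/18
= 272 + 22.06
= 294.06 mOsm/kg

294.1 mOsm/kg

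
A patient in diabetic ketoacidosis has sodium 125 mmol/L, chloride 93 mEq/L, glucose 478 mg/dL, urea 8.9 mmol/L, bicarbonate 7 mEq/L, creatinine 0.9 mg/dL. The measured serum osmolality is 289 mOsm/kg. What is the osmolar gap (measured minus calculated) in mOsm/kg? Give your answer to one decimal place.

3.5 mOsm/kg

Calculated osmolality = 2·Na + glucose/18 + urea
= 2·125 + 478/18 + 8.9
= 250 + 26.56 + 8.90
= 285.46 mOsm/kg ≈ 285.5 mOsm/kg
Osmolar gap = measured − calculated = 289 − 285.5 = 3.5 mOsm/kg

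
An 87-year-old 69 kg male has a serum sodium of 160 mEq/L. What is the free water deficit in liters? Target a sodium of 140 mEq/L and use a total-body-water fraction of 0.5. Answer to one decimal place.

TBW = 0.5 · 69 = 34.5 L
Free water deficit = TBW · (Na/140 − 1)
= 34.5 · (160/140 − 1)
= 34.5 · 0.1429
= 4.93 L

4.9 L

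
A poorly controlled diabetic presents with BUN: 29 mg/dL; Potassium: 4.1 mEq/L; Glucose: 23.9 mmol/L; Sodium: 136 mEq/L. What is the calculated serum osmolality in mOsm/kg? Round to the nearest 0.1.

306.3 mOsm/kg

Calculated osmolality = 2·Na + glucose + BUN/2.8
= 2·136 + 23.9 + 29/2.8
= 272 + 23.90 + 10.36
= 306.26 mOsm/kg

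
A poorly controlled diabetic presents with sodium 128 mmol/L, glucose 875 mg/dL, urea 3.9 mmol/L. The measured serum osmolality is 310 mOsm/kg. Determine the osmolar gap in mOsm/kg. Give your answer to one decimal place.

1.5 mOsm/kg

Calculated osmolality = 2·Na + glucose/18 + urea
= 2·128 + 875/18 + 3.9
= 256 + 48.61 + 3.90
= 308.51 mOsm/kg ≈ 308.5 mOsm/kg
Osmolar gap = measured − calculated = 310 − 308.5 = 1.5 mOsm/kg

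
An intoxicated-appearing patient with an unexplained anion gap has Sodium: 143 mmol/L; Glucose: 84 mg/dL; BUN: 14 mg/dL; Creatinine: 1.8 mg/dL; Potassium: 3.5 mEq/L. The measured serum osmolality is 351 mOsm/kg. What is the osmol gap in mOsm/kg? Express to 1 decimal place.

55.3 mOsm/kg

Calculated osmolality = 2·Na + glucose/18 + BUN/2.8
= 2·143 + 84/18 + 14/2.8
= 286 + 4.67 + 5
= 295.67 mOsm/kg ≈ 295.7 mOsm/kg
Osmolar gap = measured − calculated = 351 − 295.7 = 55.3 mOsm/kg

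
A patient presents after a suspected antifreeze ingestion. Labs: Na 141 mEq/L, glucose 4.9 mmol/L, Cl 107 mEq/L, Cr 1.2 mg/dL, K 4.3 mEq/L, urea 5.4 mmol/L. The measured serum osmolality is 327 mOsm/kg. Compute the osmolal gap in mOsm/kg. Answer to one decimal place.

Calculated osmolality = 2·Na + glucose + urea
= 2·141 + 4.9 + 5.4
= 282 + 4.90 + 5.40
= 292.3 mOsm/kg ≈ 292.3 mOsm/kg
Osmolar gap = measured − calculated = 327 − 292.3 = 34.7 mOsm/kg

34.7 mOsm/kg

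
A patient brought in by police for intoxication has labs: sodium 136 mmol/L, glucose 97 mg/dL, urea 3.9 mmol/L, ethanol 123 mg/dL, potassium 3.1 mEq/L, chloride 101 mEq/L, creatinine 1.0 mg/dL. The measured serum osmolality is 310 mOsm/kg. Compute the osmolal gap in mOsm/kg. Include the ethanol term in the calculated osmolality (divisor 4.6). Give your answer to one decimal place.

2.0 mOsm/kg

Calculated osmolality = 2·Na + glucose/18 + urea + ethanol/4.6
= 2·136 + 97/18 + 3.9 + 123/4.6
= 272 + 5.39 + 3.90 + 26.74
= 308.03 mOsm/kg ≈ 308.0 mOsm/kg
Osmolar gap = measured − calculated = 310 − 308.0 = 2.0 mOsm/kg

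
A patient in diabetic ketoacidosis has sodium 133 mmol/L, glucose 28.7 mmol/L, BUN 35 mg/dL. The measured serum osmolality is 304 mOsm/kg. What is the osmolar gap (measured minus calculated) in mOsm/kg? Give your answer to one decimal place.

Calculated osmolality = 2·Na + glucose + BUN/2.8
= 2·133 + 28.7 + 35/2.8
= 266 + 28.70 + 12.50
= 307.2 mOsm/kg ≈ 307.2 mOsm/kg
Osmolar gap = measured − calculated = 304 − 307.2 = -3.2 mOsm/kg

-3.2 mOsm/kg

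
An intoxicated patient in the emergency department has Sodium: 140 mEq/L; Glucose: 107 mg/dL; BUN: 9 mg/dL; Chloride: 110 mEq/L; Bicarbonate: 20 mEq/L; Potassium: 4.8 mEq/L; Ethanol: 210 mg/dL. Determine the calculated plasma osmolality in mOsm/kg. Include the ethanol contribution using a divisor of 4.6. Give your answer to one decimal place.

Calculated osmolality = 2·Na + glucose/18 + BUN/2.8 + ethanol/4.6
= 2·140 + 107/18 + 9/2.8 + 210/4.6
= 280 + 5.94 + 3.21 + 45.65
= 334.8 mOsm/kg

334.8 mOsm/kg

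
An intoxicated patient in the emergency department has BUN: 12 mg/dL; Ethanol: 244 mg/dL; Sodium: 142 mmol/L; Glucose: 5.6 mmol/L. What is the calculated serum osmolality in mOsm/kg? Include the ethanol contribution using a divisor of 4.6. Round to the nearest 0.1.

Calculated osmolality = 2·Na + glucose + BUN/2.8 + ethanol/4.6
= 2·142 + 5.6 + 12/2.8 + 244/4.6
= 284 + 5.60 + 4.29 + 53.04
= 346.93 mOsm/kg

346.9 mOsm/kg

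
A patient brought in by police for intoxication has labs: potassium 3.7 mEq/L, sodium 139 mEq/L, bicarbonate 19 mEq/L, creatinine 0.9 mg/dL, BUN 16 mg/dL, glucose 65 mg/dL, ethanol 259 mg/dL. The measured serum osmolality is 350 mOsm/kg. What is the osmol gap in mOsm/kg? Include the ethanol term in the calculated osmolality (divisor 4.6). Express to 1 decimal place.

Calculated osmolality = 2·Na + glucose/18 + BUN/2.8 + ethanol/4.6
= 2·139 + 65/18 + 16/2.8 + 259/4.6
= 278 + 3.61 + 5.71 + 56.30
= 343.62 mOsm/kg ≈ 343.6 mOsm/kg
Osmolar gap = measured − calculated = 350 − 343.6 = 6.4 mOsm/kg

6.4 mOsm/kg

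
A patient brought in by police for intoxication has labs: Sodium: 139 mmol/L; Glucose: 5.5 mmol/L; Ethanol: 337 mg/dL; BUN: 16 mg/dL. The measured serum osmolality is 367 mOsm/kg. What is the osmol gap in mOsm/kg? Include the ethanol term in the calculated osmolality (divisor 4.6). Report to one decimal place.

4.5 mOsm/kg

Calculated osmolality = 2·Na + glucose + BUN/2.8 + ethanol/4.6
= 2·139 + 5.5 + 16/2.8 + 337/4.6
= 278 + 5.50 + 5.71 + 73.26
= 362.47 mOsm/kg ≈ 362.5 mOsm/kg
Osmolar gap = measured − calculated = 367 − 362.5 = 4.5 mOsm/kg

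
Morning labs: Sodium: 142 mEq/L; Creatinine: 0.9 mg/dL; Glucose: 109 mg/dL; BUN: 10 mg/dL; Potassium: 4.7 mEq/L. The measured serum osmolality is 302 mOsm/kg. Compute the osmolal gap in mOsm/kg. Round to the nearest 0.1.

8.4 mOsm/kg

Calculated osmolality = 2·Na + glucose/18 + BUN/2.8
= 2·142 + 109/18 + 10/2.8
= 284 + 6.06 + 3.57
= 293.63 mOsm/kg ≈ 293.6 mOsm/kg
Osmolar gap = measured − calculated = 302 − 293.6 = 8.4 mOsm/kg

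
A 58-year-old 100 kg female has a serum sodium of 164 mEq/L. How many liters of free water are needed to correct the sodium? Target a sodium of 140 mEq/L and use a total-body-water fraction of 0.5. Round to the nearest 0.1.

8.6 L

TBW = 0.5 · 100 = 50 L
Free water deficit = TBW · (Na/140 − 1)
= 50 · (164/140 − 1)
= 50 · 0.1714
= 8.57 L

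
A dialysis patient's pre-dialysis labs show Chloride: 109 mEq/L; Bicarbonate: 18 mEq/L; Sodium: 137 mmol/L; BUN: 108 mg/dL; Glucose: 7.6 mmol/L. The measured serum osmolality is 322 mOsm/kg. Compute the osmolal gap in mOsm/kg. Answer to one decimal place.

Calculated osmolality = 2·Na + glucose + BUN/2.8
= 2·137 + 7.6 + 108/2.8
= 274 + 7.60 + 38.57
= 320.17 mOsm/kg ≈ 320.2 mOsm/kg
Osmolar gap = measured − calculated = 322 − 320.2 = 1.8 mOsm/kg

1.8 mOsm/kg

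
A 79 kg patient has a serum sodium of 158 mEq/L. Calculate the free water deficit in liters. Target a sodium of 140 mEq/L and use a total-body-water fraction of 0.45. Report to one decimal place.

4.6 L

TBW = 0.45 · 79 = 35.55 L
Free water deficit = TBW · (Na/140 − 1)
= 35.55 · (158/140 − 1)
= 35.55 · 0.1286
= 4.57 L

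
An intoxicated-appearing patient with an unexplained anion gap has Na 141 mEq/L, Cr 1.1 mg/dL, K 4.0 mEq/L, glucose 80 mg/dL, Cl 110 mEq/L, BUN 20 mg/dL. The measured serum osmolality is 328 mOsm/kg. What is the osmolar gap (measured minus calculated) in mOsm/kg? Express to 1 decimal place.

Calculated osmolality = 2·Na + glucose/18 + BUN/2.8
= 2·141 + 80/18 + 20/2.8
= 282 + 4.44 + 7.14
= 293.58 mOsm/kg ≈ 293.6 mOsm/kg
Osmolar gap = measured − calculated = 328 − 293.6 = 34.4 mOsm/kg

34.4 mOsm/kg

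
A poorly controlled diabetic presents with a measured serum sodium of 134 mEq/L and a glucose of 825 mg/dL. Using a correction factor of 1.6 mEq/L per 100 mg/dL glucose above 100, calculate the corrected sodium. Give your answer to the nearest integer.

146 mEq/L

Corrected Na = measured Na + 1.6 · (glucose − 100)/100
= 134 + 1.6 · (825 − 100)/100
= 134 + 11.6
= 145.6 mEq/L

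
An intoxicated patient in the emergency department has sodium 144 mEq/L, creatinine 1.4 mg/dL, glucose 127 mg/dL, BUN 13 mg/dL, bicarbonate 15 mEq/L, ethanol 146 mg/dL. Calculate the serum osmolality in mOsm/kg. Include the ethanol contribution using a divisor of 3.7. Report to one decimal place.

339.2 mOsm/kg

Calculated osmolality = 2·Na + glucose/18 + BUN/2.8 + ethanol/3.7
= 2·144 + 127/18 + 13/2.8 + 146/3.7
= 288 + 7.06 + 4.64 + 39.46
= 339.16 mOsm/kg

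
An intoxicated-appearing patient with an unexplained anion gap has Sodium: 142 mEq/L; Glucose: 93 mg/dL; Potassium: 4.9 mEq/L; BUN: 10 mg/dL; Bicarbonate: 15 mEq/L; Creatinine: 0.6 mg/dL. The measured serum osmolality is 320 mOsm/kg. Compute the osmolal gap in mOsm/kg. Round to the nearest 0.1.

Calculated osmolality = 2·Na + glucose/18 + BUN/2.8
= 2·142 + 93/18 + 10/2.8
= 284 + 5.17 + 3.57
= 292.74 mOsm/kg ≈ 292.7 mOsm/kg
Osmolar gap = measured − calculated = 320 − 292.7 = 27.3 mOsm/kg

27.3 mOsm/kg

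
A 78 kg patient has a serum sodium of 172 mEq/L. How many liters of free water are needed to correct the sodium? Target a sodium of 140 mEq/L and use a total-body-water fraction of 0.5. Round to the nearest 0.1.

TBW = 0.5 · 78 = 39 L
Free water deficit = TBW · (Na/140 − 1)
= 39 · (172/140 − 1)
= 39 · 0.2286
= 8.92 L

8.9 L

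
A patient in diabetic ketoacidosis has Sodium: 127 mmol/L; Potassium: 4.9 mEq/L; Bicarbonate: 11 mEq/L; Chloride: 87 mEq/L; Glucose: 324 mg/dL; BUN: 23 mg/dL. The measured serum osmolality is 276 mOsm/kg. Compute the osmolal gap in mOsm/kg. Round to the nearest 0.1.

Calculated osmolality = 2·Na + glucose/18 + BUN/2.8
= 2·127 + 324/18 + 23/2.8
= 254 + 18 + 8.21
= 280.21 mOsm/kg ≈ 280.2 mOsm/kg
Osmolar gap = measured − calculated = 276 − 280.2 = -4.2 mOsm/kg

-4.2 mOsm/kg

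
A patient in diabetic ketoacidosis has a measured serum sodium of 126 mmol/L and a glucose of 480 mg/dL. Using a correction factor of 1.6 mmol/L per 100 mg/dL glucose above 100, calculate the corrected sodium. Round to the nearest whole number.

132 mmol/L

Corrected Na = measured Na + 1.6 · (glucose − 100)/100
= 126 + 1.6 · (480 − 100)/100
= 126 + 6.1
= 132.1 mmol/L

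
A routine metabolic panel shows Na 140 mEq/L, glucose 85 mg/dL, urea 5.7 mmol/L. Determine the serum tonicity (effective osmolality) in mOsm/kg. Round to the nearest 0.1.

Effective osmolality excludes urea (freely permeant across cell membranes):
2·Na + glucose/18
= 2·140 + 85/18
= 280 + 4.72
= 284.72 mOsm/kg

284.7 mOsm/kg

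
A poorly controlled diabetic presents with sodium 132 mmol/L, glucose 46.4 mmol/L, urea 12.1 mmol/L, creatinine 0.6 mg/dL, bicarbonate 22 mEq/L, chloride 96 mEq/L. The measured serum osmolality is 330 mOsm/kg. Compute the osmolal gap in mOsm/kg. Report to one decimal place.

7.5 mOsm/kg

Calculated osmolality = 2·Na + glucose + urea
= 2·132 + 46.4 + 12.1
= 264 + 46.40 + 12.10
= 322.5 mOsm/kg ≈ 322.5 mOsm/kg
Osmolar gap = measured − calculated = 330 − 322.5 = 7.5 mOsm/kg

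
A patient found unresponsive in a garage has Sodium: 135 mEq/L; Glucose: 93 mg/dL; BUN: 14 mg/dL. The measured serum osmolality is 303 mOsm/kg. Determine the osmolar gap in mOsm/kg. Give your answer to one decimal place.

Calculated osmolality = 2·Na + glucose/18 + BUN/2.8
= 2·135 + 93/18 + 14/2.8
= 270 + 5.17 + 5
= 280.17 mOsm/kg ≈ 280.2 mOsm/kg
Osmolar gap = measured − calculated = 303 − 280.2 = 22.8 mOsm/kg

22.8 mOsm/kg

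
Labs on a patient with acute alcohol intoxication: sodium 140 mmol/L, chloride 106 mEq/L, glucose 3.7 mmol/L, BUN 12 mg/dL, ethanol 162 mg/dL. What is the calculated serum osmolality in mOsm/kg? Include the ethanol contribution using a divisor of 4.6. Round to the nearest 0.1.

323.2 mOsm/kg

Calculated osmolality = 2·Na + glucose + BUN/2.8 + ethanol/4.6
= 2·140 + 3.7 + 12/2.8 + 162/4.6
= 280 + 3.70 + 4.29 + 35.22
= 323.21 mOsm/kg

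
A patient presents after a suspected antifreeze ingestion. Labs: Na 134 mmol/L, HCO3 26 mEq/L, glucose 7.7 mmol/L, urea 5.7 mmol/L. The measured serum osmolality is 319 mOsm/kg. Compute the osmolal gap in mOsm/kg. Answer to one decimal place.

37.6 mOsm/kg

Calculated osmolality = 2·Na + glucose + urea
= 2·134 + 7.7 + 5.7
= 268 + 7.70 + 5.70
= 281.4 mOsm/kg ≈ 281.4 mOsm/kg
Osmolar gap = measured − calculated = 319 − 281.4 = 37.6 mOsm/kg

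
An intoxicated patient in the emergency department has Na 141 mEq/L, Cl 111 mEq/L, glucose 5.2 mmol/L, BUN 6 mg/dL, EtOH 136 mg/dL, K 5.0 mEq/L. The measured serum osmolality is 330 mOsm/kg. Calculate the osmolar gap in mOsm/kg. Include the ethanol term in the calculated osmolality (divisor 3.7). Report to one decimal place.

Calculated osmolality = 2·Na + glucose + BUN/2.8 + ethanol/3.7
= 2·141 + 5.2 + 6/2.8 + 136/3.7
= 282 + 5.20 + 2.14 + 36.76
= 326.1 mOsm/kg ≈ 326.1 mOsm/kg
Osmolar gap = measured − calculated = 330 − 326.1 = 3.9 mOsm/kg

3.9 mOsm/kg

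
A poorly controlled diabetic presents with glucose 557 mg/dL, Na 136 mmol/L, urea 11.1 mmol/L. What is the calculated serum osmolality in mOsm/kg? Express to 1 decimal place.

314.0 mOsm/kg

Calculated osmolality = 2·Na + glucose/18 + urea
= 2·136 + 557/18 + 11.1
= 272 + 30.94 + 11.10
= 314.04 mOsm/kg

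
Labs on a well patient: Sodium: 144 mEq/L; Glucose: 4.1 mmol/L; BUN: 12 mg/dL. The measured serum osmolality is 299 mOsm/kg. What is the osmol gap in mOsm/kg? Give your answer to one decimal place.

Calculated osmolality = 2·Na + glucose + BUN/2.8
= 2·144 + 4.1 + 12/2.8
= 288 + 4.10 + 4.29
= 296.39 mOsm/kg ≈ 296.4 mOsm/kg
Osmolar gap = measured − calculated = 299 − 296.4 = 2.6 mOsm/kg

2.6 mOsm/kg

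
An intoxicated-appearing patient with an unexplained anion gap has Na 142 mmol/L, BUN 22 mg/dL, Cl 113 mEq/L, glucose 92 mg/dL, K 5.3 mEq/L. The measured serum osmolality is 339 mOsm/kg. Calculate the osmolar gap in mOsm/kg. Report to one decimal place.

42.0 mOsm/kg

Calculated osmolality = 2·Na + glucose/18 + BUN/2.8
= 2·142 + 92/18 + 22/2.8
= 284 + 5.11 + 7.86
= 296.97 mOsm/kg ≈ 297.0 mOsm/kg
Osmolar gap = measured − calculated = 339 − 297.0 = 42.0 mOsm/kg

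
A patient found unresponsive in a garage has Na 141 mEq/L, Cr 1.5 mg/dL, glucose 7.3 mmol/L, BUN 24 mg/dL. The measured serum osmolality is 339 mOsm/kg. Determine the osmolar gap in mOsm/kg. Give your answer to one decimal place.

41.1 mOsm/kg

Calculated osmolality = 2·Na + glucose + BUN/2.8
= 2·141 + 7.3 + 24/2.8
= 282 + 7.30 + 8.57
= 297.87 mOsm/kg ≈ 297.9 mOsm/kg
Osmolar gap = measured − calculated = 339 − 297.9 = 41.1 mOsm/kg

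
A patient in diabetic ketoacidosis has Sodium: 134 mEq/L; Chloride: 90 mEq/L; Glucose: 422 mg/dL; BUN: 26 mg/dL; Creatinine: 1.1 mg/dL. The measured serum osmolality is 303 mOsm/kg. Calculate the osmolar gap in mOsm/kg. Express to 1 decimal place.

2.3 mOsm/kg

Calculated osmolality = 2·Na + glucose/18 + BUN/2.8
= 2·134 + 422/18 + 26/2.8
= 268 + 23.44 + 9.29
= 300.73 mOsm/kg ≈ 300.7 mOsm/kg
Osmolar gap = measured − calculated = 303 − 300.7 = 2.3 mOsm/kg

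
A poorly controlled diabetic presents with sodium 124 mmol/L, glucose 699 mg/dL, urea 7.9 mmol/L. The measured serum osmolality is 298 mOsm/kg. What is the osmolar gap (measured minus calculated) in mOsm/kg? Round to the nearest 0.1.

3.3 mOsm/kg

Calculated osmolality = 2·Na + glucose/18 + urea
= 2·124 + 699/18 + 7.9
= 248 + 38.83 + 7.90
= 294.73 mOsm/kg ≈ 294.7 mOsm/kg
Osmolar gap = measured − calculated = 298 − 294.7 = 3.3 mOsm/kg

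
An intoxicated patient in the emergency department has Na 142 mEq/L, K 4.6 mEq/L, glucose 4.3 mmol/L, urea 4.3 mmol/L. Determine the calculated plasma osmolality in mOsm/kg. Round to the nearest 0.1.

292.6 mOsm/kg

Calculated osmolality = 2·Na + glucose + urea
= 2·142 + 4.3 + 4.3
= 284 + 4.30 + 4.30
= 292.6 mOsm/kg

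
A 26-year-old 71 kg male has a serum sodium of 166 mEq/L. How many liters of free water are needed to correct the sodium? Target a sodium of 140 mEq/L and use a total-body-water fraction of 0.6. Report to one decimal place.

TBW = 0.6 · 71 = 42.6 L
Free water deficit = TBW · (Na/140 − 1)
= 42.6 · (166/140 − 1)
= 42.6 · 0.1857
= 7.91 L

7.9 L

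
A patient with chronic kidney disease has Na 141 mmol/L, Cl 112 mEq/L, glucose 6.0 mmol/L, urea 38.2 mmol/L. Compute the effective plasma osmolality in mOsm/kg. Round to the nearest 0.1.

Effective osmolality excludes urea (freely permeant across cell membranes):
2·Na + glucose
= 2·141 + 6
= 282 + 6
= 288 mOsm/kg

288.0 mOsm/kg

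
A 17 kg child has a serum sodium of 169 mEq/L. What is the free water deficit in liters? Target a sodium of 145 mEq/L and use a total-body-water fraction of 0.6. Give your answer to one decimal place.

1.7 L

TBW = 0.6 · 17 = 10.2 L
Free water deficit = TBW · (Na/145 − 1)
= 10.2 · (169/145 − 1)
= 10.2 · 0.1655
= 1.69 L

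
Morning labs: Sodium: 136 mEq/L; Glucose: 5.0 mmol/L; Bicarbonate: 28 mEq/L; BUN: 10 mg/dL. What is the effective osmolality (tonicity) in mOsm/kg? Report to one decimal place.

Effective osmolality excludes urea (freely permeant across cell membranes):
2·Na + glucose
= 2·136 + 5
= 272 + 5
= 277 mOsm/kg

277.0 mOsm/kg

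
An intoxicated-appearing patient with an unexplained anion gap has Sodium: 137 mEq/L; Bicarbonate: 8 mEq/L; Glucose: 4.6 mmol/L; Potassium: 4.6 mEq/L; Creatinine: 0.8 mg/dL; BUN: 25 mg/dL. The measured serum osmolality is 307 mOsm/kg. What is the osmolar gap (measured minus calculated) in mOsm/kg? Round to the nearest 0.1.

Calculated osmolality = 2·Na + glucose + BUN/2.8
= 2·137 + 4.6 + 25/2.8
= 274 + 4.60 + 8.93
= 287.53 mOsm/kg ≈ 287.5 mOsm/kg
Osmolar gap = measured − calculated = 307 − 287.5 = 19.5 mOsm/kg

19.5 mOsm/kg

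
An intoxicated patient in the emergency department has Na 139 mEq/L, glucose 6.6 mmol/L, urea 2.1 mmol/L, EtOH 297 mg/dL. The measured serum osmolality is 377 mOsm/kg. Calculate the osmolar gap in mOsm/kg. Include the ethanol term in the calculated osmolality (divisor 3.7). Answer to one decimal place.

10.0 mOsm/kg

Calculated osmolality = 2·Na + glucose + urea + ethanol/3.7
= 2·139 + 6.6 + 2.1 + 297/3.7
= 278 + 6.60 + 2.10 + 80.27
= 366.97 mOsm/kg ≈ 367.0 mOsm/kg
Osmolar gap = measured − calculated = 377 − 367.0 = 10.0 mOsm/kg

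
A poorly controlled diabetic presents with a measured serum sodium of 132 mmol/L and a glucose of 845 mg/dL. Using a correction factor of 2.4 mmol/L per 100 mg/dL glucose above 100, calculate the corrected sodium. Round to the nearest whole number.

150 mmol/L

Corrected Na = measured Na + 2.4 · (glucose − 100)/100
= 132 + 2.4 · (845 − 100)/100
= 132 + 17.9
= 149.9 mmol/L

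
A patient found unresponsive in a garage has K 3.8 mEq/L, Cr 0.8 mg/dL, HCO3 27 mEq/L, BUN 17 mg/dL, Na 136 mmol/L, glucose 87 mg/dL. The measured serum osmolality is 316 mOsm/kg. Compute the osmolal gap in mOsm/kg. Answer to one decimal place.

Calculated osmolality = 2·Na + glucose/18 + BUN/2.8
= 2·136 + 87/18 + 17/2.8
= 272 + 4.83 + 6.07
= 282.9 mOsm/kg ≈ 282.9 mOsm/kg
Osmolar gap = measured − calculated = 316 − 282.9 = 33.1 mOsm/kg

33.1 mOsm/kg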